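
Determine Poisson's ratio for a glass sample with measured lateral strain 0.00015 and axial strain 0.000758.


Poisson's ratio: nu = lateral strain / axial strain
  nu = 0.00015 / 0.000758 = 0.1979

0.1979


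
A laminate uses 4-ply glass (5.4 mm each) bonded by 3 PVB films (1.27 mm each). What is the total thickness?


Total thickness = glass contribution + PVB contribution
  Glass: 4 * 5.4 = 21.6 mm
  PVB: 3 * 1.27 = 3.81 mm
  Total = 21.6 + 3.81 = 25.41 mm

25.41 mm


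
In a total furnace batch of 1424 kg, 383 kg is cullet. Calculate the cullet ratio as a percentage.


Cullet ratio = (cullet mass / total batch mass) * 100
  Ratio = 383 / 1424 * 100 = 26.9%

26.9%


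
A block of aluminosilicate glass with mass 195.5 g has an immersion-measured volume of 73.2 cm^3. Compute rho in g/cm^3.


Use the definition of density:
  rho = mass / volume
  rho = 195.5 / 73.2 = 2.671 g/cm^3

2.671 g/cm^3


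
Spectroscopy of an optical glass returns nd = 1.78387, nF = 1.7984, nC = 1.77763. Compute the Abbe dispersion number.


Abbe number formula: Vd = (nd - 1) / (nF - nC)
  nd - 1 = 1.78387 - 1 = 0.78387
  nF - nC = 1.7984 - 1.77763 = 0.02077
  Vd = 0.78387 / 0.02077 = 37.74

37.74


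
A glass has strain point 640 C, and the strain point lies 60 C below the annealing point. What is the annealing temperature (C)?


T_anneal = T_strain + gap:
  T_anneal = 640 + 60 = 700 C

700 C


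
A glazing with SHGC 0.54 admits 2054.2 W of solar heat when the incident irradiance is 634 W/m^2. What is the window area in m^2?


Rearrange Q = Area * SHGC * Irradiance:
  Area = Q / (SHGC * Irradiance)
  Area = 2054.2 / (0.54 * 634) = 6.0 m^2

6.0 m^2


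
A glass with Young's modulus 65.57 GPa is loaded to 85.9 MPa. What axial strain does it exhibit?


Rearrange E = sigma / epsilon:
  epsilon = sigma / E
  E (MPa) = 65.57 * 1000 = 65570
  epsilon = 85.9 / 65570 = 0.00131

0.00131


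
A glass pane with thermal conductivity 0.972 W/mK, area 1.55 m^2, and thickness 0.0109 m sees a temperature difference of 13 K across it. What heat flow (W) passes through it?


Fourier's law: Q = k * A * dT / t
  Q = 0.972 * 1.55 * 13 / 0.0109
  Q = 19.5858 / 0.0109 = 1796.9 W

1796.9 W


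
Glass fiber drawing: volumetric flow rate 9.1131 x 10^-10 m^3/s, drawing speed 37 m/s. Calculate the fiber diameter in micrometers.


Cross-sectional area from continuity:
  A = Q / v = 9.1131 x 10^-10 / 37 = 2.463 x 10^-11 m^2
Diameter from circular cross-section:
  d = sqrt(4A / pi) * 10^6 (m -> um)
  d = sqrt(4 * 2.463 x 10^-11 / pi) * 10^6 = 5.6 um

5.6 um


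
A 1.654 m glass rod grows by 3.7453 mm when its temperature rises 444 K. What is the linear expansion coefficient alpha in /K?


Rearrange dL = alpha * L0 * dT for alpha:
  alpha = dL / (L0 * dT)
  alpha = (3.7453 / 1000) / (1.654 * 444) = 0.0000051 /K = 5.1 x 10^-6 /K

5.1 x 10^-6 /K


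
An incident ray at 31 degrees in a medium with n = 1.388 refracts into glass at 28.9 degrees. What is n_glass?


Apply Snell's law: n1 * sin(theta1) = n2 * sin(theta2)
  n2 = n1 * sin(theta1) / sin(theta2)
  sin(31) = 0.515038
  sin(28.9) = 0.483282
  n2 = 1.388 * 0.515038 / 0.483282 = 1.4792

1.4792


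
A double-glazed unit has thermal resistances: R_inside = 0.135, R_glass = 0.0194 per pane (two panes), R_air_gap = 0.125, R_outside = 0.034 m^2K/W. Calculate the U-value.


Total thermal resistance (series):
  R_total = R_in + R_glass + R_air + R_glass + R_out
  R_total = 0.135 + 0.0194 + 0.125 + 0.0194 + 0.034 = 0.3328 m^2K/W
U-value = 1 / R_total = 1 / 0.3328 = 3.005 W/m^2K

3.005 W/m^2K


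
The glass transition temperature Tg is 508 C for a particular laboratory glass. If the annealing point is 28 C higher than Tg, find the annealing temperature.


The annealing temperature is Tg plus the offset:
  T_anneal = 508 + 28 = 536 C

536 C


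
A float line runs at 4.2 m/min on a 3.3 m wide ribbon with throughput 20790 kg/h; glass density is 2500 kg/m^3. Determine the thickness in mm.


Ribbon cross-section from mass balance:
  Volume rate = throughput / density = 20790 / 2500 = 8.316 m^3/h
  thickness = volume rate / (speed * 60 * width), i.e.
  thickness = throughput / (60 * speed * width * density) * 1000
  thickness = 20790 / (60 * 4.2 * 3.3 * 2500) * 1000 = 10.0 mm

10.0 mm


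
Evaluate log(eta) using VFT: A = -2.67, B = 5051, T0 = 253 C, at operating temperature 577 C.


VFT equation: log(eta) = A + B / (T - T0)
  T - T0 = 577 - 253 = 324
  B / (T - T0) = 5051 / 324 = 15.59
  log(eta) = -2.67 + 15.59 = 12.92

12.92


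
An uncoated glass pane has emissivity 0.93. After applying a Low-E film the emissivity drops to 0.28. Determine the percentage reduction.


Percentage reduction = (1 - coated/uncoated) * 100
  Ratio = 0.28 / 0.93 = 0.3011
  Reduction = (1 - 0.3011) * 100 = 69.9%

69.9%


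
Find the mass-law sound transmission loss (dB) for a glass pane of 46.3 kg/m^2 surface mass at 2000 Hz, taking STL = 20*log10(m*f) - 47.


Mass law: STL = 20 * log10(m * f) - 47
  m * f = 46.3 * 2000 = 92600
  log10(92600) = 4.96661
  STL = 20 * 4.96661 - 47 = 99.3322 - 47 = 52.3 dB

52.3 dB


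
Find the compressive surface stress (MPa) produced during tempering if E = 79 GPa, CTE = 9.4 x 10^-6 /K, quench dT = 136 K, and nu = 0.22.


Tempering stress: sigma = E * alpha * dT / (1 - nu)
  E (MPa) = 79 * 1000 = 79000
  Numerator = 79000 * (9.4 x 10^-6) * 136 = 100.9936
  Denominator = 1 - 0.22 = 0.78
  sigma = 100.9936 / 0.78 = 129.5 MPa

129.5 MPa


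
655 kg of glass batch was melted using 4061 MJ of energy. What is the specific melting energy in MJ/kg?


Rearrange E = m * s for s:
  s = E / m
  s = 4061 / 655 = 6.2 MJ/kg

6.2 MJ/kg


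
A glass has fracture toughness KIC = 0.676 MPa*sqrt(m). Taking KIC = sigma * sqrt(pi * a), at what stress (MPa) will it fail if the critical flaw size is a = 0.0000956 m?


Rearrange KIC = sigma * sqrt(pi * a):
  sigma = KIC / sqrt(pi * a)
  sqrt(pi * 0.0000956) = 0.01733
  sigma = 0.676 / 0.01733 = 39.01 MPa

39.01 MPa


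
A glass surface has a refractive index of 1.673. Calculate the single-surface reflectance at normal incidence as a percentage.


Fresnel reflectance at normal incidence:
  R = ((n - 1)/(n + 1))^2
  (n - 1)/(n + 1) = (1.673 - 1)/(1.673 + 1) = 0.251777
  R = 0.251777^2 = 0.0633917
  R(%) = 0.0633917 * 100 = 6.339%

6.339%


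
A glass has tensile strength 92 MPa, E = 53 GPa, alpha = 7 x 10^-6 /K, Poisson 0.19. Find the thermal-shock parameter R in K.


Thermal shock resistance: R = sigma * (1 - nu) / (E * alpha)
  Numerator = 92 * (1 - 0.19) = 74.52
  Denominator = 53 * 1000 * (7 x 10^-6) = 0.371
  R = 74.52 / 0.371 = 200.9 K

200.9 K


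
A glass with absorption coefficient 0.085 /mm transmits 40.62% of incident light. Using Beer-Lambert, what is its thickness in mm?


Rearrange T = exp(-alpha * thickness):
  thickness = -ln(T) / alpha
  T = 40.62/100 = 0.4062
  ln(T) = -0.90091
  -ln(T) = 0.90091
  thickness = 0.90091 / 0.085 = 10.6 mm

10.6 mm


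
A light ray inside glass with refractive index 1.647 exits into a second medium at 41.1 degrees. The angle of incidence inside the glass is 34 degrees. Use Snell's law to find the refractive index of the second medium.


Apply Snell's law: n1 * sin(theta1) = n2 * sin(theta2)
  n2 = n1 * sin(theta1) / sin(theta2)
  sin(34) = 0.559193
  sin(41.1) = 0.657375
  n2 = 1.647 * 0.559193 / 0.657375 = 1.401

1.401


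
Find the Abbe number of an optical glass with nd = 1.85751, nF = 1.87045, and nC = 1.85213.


Abbe number formula: Vd = (nd - 1) / (nF - nC)
  nd - 1 = 1.85751 - 1 = 0.85751
  nF - nC = 1.87045 - 1.85213 = 0.01832
  Vd = 0.85751 / 0.01832 = 46.81

46.81


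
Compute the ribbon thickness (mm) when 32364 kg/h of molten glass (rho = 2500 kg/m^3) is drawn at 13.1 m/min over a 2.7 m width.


Ribbon cross-section from mass balance:
  Volume rate = throughput / density = 32364 / 2500 = 12.9456 m^3/h
  thickness = volume rate / (speed * 60 * width), i.e.
  thickness = throughput / (60 * speed * width * density) * 1000
  thickness = 32364 / (60 * 13.1 * 2.7 * 2500) * 1000 = 6.1 mm

6.1 mm


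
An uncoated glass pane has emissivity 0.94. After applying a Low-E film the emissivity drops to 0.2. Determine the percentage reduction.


Percentage reduction = (1 - coated/uncoated) * 100
  Ratio = 0.2 / 0.94 = 0.2128
  Reduction = (1 - 0.2128) * 100 = 78.7%

78.7%


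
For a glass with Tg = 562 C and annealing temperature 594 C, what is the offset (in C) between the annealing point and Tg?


Offset = T_anneal - Tg:
  offset = 594 - 562 = 32 C

32 C


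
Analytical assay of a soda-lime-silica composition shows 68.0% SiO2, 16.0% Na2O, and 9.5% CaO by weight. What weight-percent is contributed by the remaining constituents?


Sum the three major oxides:
  SiO2 + Na2O + CaO = 68.0 + 16.0 + 9.5 = 93.5%
Subtract from 100%:
  Others = 100 - 93.5 = 6.5%

6.5%


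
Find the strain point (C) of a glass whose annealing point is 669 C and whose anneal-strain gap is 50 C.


Strain point = annealing point - difference:
  T_strain = 669 - 50 = 619 C

619 C


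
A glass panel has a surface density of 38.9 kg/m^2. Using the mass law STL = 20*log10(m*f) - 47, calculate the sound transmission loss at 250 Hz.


Mass law: STL = 20 * log10(m * f) - 47
  m * f = 38.9 * 250 = 9725
  log10(9725) = 3.98789
  STL = 20 * 3.98789 - 47 = 79.7578 - 47 = 32.8 dB

32.8 dB


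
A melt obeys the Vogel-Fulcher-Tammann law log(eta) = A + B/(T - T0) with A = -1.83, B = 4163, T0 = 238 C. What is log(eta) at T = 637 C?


VFT equation: log(eta) = A + B / (T - T0)
  T - T0 = 637 - 238 = 399
  B / (T - T0) = 4163 / 399 = 10.434
  log(eta) = -1.83 + 10.434 = 8.604

8.604


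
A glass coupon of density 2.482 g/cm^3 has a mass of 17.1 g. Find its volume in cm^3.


Rearrange rho = m / V:
  V = m / rho
  V = 17.1 / 2.482 = 6.89 cm^3

6.89 cm^3


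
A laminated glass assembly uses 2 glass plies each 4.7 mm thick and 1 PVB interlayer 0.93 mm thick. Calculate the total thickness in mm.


Total thickness = glass contribution + PVB contribution
  Glass: 2 * 4.7 = 9.4 mm
  PVB: 1 * 0.93 = 0.93 mm
  Total = 9.4 + 0.93 = 10.33 mm

10.33 mm


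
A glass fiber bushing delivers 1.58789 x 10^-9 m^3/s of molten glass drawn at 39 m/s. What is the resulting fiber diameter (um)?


Cross-sectional area from continuity:
  A = Q / v = 1.58789 x 10^-9 / 39 = 4.071513 x 10^-11 m^2
Diameter from circular cross-section:
  d = sqrt(4A / pi) * 10^6 (m -> um)
  d = sqrt(4 * 4.071513 x 10^-11 / pi) * 10^6 = 7.2 um

7.2 um


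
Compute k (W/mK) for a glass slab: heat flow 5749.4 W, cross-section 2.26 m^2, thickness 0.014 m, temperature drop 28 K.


Fourier's law rearranged: k = Q * t / (A * dT)
  Numerator = 5749.4 * 0.014 = 80.4916
  Denominator = 2.26 * 28 = 63.28
  k = 80.4916 / 63.28 = 1.272 W/mK

1.272 W/mK


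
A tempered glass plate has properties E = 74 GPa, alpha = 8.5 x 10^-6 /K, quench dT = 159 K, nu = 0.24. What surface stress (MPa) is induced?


Tempering stress: sigma = E * alpha * dT / (1 - nu)
  E (MPa) = 74 * 1000 = 74000
  Numerator = 74000 * (8.5 x 10^-6) * 159 = 100.011
  Denominator = 1 - 0.24 = 0.76
  sigma = 100.011 / 0.76 = 131.6 MPa

131.6 MPa


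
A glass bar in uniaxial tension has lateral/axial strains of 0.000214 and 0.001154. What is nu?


Poisson's ratio: nu = lateral strain / axial strain
  nu = 0.000214 / 0.001154 = 0.1854

0.1854


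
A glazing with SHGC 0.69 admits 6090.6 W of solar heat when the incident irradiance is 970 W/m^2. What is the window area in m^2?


Rearrange Q = Area * SHGC * Irradiance:
  Area = Q / (SHGC * Irradiance)
  Area = 6090.6 / (0.69 * 970) = 9.1 m^2

9.1 m^2


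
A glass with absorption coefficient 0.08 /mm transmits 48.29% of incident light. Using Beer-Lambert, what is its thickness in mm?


Rearrange T = exp(-alpha * thickness):
  thickness = -ln(T) / alpha
  T = 48.29/100 = 0.4829
  ln(T) = -0.72795
  -ln(T) = 0.72795
  thickness = 0.72795 / 0.08 = 9.1 mm

9.1 mm


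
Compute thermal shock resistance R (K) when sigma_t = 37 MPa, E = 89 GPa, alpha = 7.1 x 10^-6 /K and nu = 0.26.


Thermal shock resistance: R = sigma * (1 - nu) / (E * alpha)
  Numerator = 37 * (1 - 0.26) = 27.38
  Denominator = 89 * 1000 * (7.1 x 10^-6) = 0.6319
  R = 27.38 / 0.6319 = 43.3 K

43.3 K


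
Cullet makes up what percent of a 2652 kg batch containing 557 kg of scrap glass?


Cullet ratio = (cullet mass / total batch mass) * 100
  Ratio = 557 / 2652 * 100 = 21.0%

21.0%


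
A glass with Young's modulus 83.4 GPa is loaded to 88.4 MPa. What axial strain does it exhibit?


Rearrange E = sigma / epsilon:
  epsilon = sigma / E
  E (MPa) = 83.4 * 1000 = 83400
  epsilon = 88.4 / 83400 = 0.00106

0.00106


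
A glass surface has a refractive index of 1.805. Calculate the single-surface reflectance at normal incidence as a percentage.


Fresnel reflectance at normal incidence:
  R = ((n - 1)/(n + 1))^2
  (n - 1)/(n + 1) = (1.805 - 1)/(1.805 + 1) = 0.286988
  R = 0.286988^2 = 0.0823621
  R(%) = 0.0823621 * 100 = 8.236%

8.236%


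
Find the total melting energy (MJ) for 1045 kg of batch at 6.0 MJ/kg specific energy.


Total energy = mass * specific energy
  E = 1045 * 6.0 = 6270 MJ

6270 MJ


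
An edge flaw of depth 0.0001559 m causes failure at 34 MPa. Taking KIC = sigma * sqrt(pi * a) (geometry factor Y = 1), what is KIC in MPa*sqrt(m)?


Fracture toughness: KIC = sigma * sqrt(pi * a)
  pi * a = pi * 0.0001559 = 0.000489774
  sqrt(pi * a) = 0.022131
  KIC = 34 * 0.022131 = 0.752 MPa*sqrt(m)

0.752 MPa*sqrt(m)


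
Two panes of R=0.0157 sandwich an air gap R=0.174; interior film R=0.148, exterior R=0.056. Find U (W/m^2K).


Total thermal resistance (series):
  R_total = R_in + R_glass + R_air + R_glass + R_out
  R_total = 0.148 + 0.0157 + 0.174 + 0.0157 + 0.056 = 0.4094 m^2K/W
U-value = 1 / R_total = 1 / 0.4094 = 2.443 W/m^2K

2.443 W/m^2K


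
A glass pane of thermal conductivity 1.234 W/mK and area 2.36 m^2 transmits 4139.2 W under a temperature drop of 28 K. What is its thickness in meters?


Fourier's law: t = k * A * dT / Q
  t = 1.234 * 2.36 * 28 / 4139.2
  t = 81.54272 / 4139.2 = 0.0197 m

0.0197 m


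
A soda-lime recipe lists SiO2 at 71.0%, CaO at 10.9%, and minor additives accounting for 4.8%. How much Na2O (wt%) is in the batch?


Pieces sum to 100%:
  Na2O = 100 - (SiO2 + CaO + others)
  Na2O = 100 - (71.0 + 10.9 + 4.8) = 13.3%

13.3%


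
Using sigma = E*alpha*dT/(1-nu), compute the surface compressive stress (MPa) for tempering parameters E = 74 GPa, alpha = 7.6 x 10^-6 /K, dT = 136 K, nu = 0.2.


Tempering stress: sigma = E * alpha * dT / (1 - nu)
  E (MPa) = 74 * 1000 = 74000
  Numerator = 74000 * (7.6 x 10^-6) * 136 = 76.4864
  Denominator = 1 - 0.2 = 0.8
  sigma = 76.4864 / 0.8 = 95.6 MPa

95.6 MPa


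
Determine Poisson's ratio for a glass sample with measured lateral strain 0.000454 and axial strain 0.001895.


Poisson's ratio: nu = lateral strain / axial strain
  nu = 0.000454 / 0.001895 = 0.2396

0.2396


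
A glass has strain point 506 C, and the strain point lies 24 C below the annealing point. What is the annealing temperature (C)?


T_anneal = T_strain + gap:
  T_anneal = 506 + 24 = 530 C

530 C


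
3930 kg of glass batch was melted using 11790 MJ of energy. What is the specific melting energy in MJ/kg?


Rearrange E = m * s for s:
  s = E / m
  s = 11790 / 3930 = 3.0 MJ/kg

3.0 MJ/kg


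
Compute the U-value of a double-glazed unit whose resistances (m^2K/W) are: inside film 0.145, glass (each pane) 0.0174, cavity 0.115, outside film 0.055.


Total thermal resistance (series):
  R_total = R_in + R_glass + R_air + R_glass + R_out
  R_total = 0.145 + 0.0174 + 0.115 + 0.0174 + 0.055 = 0.3498 m^2K/W
U-value = 1 / R_total = 1 / 0.3498 = 2.859 W/m^2K

2.859 W/m^2K


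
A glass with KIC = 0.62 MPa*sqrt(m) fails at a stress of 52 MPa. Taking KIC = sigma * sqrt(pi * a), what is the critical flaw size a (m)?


Rearrange KIC = sigma * sqrt(pi * a):
  sqrt(pi * a) = KIC / sigma
  sqrt(pi * a) = 0.62 / 52 = 0.011923
  a = (KIC / sigma)^2 / pi
  a = 0.011923^2 / pi = 0.0000453 m

0.0000453 m


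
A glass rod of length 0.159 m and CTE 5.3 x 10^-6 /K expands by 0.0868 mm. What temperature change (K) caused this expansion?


Rearrange dL = alpha * L0 * dT for dT:
  dT = dL / (alpha * L0)
  dL (m) = 0.0868 / 1000 = 0.0000868
  dT = 0.0000868 / ((5.3 x 10^-6) * 0.159) = 103.0 K

103.0 K


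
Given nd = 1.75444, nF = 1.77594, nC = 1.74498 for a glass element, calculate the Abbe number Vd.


Abbe number formula: Vd = (nd - 1) / (nF - nC)
  nd - 1 = 1.75444 - 1 = 0.75444
  nF - nC = 1.77594 - 1.74498 = 0.03096
  Vd = 0.75444 / 0.03096 = 24.37

24.37


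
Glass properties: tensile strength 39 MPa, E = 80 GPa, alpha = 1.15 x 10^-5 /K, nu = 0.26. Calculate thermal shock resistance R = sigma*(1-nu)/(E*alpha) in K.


Thermal shock resistance: R = sigma * (1 - nu) / (E * alpha)
  Numerator = 39 * (1 - 0.26) = 28.86
  Denominator = 80 * 1000 * (1.15 x 10^-5) = 0.92
  R = 28.86 / 0.92 = 31.4 K

31.4 K


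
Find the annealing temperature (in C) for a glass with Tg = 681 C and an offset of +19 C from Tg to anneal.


The annealing temperature is Tg plus the offset:
  T_anneal = 681 + 19 = 700 C

700 C


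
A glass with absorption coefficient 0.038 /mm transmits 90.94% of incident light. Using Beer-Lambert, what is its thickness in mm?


Rearrange T = exp(-alpha * thickness):
  thickness = -ln(T) / alpha
  T = 90.94/100 = 0.9094
  ln(T) = -0.09497
  -ln(T) = 0.09497
  thickness = 0.09497 / 0.038 = 2.5 mm

2.5 mm


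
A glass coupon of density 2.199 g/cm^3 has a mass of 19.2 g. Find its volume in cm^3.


Rearrange rho = m / V:
  V = m / rho
  V = 19.2 / 2.199 = 8.731 cm^3

8.731 cm^3


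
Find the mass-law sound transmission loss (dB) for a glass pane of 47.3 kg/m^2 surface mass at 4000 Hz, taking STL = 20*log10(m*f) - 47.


Mass law: STL = 20 * log10(m * f) - 47
  m * f = 47.3 * 4000 = 189200
  log10(189200) = 5.27692
  STL = 20 * 5.27692 - 47 = 105.5384 - 47 = 58.5 dB

58.5 dB


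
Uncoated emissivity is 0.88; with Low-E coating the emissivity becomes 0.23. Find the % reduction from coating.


Percentage reduction = (1 - coated/uncoated) * 100
  Ratio = 0.23 / 0.88 = 0.2614
  Reduction = (1 - 0.2614) * 100 = 73.9%

73.9%


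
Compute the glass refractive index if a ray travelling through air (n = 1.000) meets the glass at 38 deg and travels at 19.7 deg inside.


Apply Snell's law: n1 * sin(theta1) = n2 * sin(theta2)
  n2 = n1 * sin(theta1) / sin(theta2)
  sin(38) = 0.615661
  sin(19.7) = 0.337095
  n2 = 1.000 * 0.615661 / 0.337095 = 1.8264

1.8264


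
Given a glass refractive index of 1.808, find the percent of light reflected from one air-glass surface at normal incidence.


Fresnel reflectance at normal incidence:
  R = ((n - 1)/(n + 1))^2
  (n - 1)/(n + 1) = (1.808 - 1)/(1.808 + 1) = 0.287749
  R = 0.287749^2 = 0.0827995
  R(%) = 0.0827995 * 100 = 8.28%

8.28%


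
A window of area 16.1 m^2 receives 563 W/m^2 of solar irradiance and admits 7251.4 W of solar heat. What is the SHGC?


Rearrange Q = Area * SHGC * Irradiance:
  SHGC = Q / (Area * Irradiance)
  SHGC = 7251.4 / (16.1 * 563) = 0.8

0.8


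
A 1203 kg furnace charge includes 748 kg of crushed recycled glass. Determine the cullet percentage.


Cullet ratio = (cullet mass / total batch mass) * 100
  Ratio = 748 / 1203 * 100 = 62.18%

62.18%


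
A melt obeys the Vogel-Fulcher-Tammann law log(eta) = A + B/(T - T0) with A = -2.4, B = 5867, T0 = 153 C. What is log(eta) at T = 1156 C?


VFT equation: log(eta) = A + B / (T - T0)
  T - T0 = 1156 - 153 = 1003
  B / (T - T0) = 5867 / 1003 = 5.849
  log(eta) = -2.4 + 5.849 = 3.449

3.449


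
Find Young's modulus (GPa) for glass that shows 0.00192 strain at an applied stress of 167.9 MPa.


Young's modulus: E = stress / strain
  E = 167.9 MPa / 0.00192 = 87447.92 MPa
Convert to GPa: 87447.92 / 1000 = 87.45 GPa

87.45 GPa


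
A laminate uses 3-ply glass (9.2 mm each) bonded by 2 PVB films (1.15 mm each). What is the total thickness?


Total thickness = glass contribution + PVB contribution
  Glass: 3 * 9.2 = 27.6 mm
  PVB: 2 * 1.15 = 2.3 mm
  Total = 27.6 + 2.3 = 29.9 mm

29.9 mm


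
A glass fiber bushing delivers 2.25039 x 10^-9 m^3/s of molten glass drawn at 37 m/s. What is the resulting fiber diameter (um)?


Cross-sectional area from continuity:
  A = Q / v = 2.25039 x 10^-9 / 37 = 6.082135 x 10^-11 m^2
Diameter from circular cross-section:
  d = sqrt(4A / pi) * 10^6 (m -> um)
  d = sqrt(4 * 6.082135 x 10^-11 / pi) * 10^6 = 8.8 um

8.8 um


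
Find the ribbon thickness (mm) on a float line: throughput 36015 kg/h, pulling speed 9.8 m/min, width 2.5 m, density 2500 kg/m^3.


Ribbon cross-section from mass balance:
  Volume rate = throughput / density = 36015 / 2500 = 14.406 m^3/h
  thickness = volume rate / (speed * 60 * width), i.e.
  thickness = throughput / (60 * speed * width * density) * 1000
  thickness = 36015 / (60 * 9.8 * 2.5 * 2500) * 1000 = 9.8 mm

9.8 mm


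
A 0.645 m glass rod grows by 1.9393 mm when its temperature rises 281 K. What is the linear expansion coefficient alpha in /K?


Rearrange dL = alpha * L0 * dT for alpha:
  alpha = dL / (L0 * dT)
  alpha = (1.9393 / 1000) / (0.645 * 281) = 0.0000107 /K = 1.07 x 10^-5 /K

1.07 x 10^-5 /K


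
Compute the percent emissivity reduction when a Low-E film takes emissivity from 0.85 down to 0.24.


Percentage reduction = (1 - coated/uncoated) * 100
  Ratio = 0.24 / 0.85 = 0.2824
  Reduction = (1 - 0.2824) * 100 = 71.8%

71.8%


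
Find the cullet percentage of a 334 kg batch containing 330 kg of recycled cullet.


Cullet ratio = (cullet mass / total batch mass) * 100
  Ratio = 330 / 334 * 100 = 98.8%

98.8%


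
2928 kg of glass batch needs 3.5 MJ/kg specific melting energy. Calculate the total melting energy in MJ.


Total energy = mass * specific energy
  E = 2928 * 3.5 = 10248 MJ

10248 MJ


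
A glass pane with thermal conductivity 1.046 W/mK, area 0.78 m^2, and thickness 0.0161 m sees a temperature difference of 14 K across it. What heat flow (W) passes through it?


Fourier's law: Q = k * A * dT / t
  Q = 1.046 * 0.78 * 14 / 0.0161
  Q = 11.42232 / 0.0161 = 709.5 W

709.5 W


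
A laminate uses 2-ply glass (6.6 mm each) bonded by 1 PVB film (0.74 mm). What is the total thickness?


Total thickness = glass contribution + PVB contribution
  Glass: 2 * 6.6 = 13.2 mm
  PVB: 1 * 0.74 = 0.74 mm
  Total = 13.2 + 0.74 = 13.94 mm

13.94 mm


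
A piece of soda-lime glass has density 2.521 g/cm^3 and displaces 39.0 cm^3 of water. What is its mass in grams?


Rearrange rho = m / V:
  m = rho * V
  m = 2.521 * 39.0 = 98.319 g

98.319 g


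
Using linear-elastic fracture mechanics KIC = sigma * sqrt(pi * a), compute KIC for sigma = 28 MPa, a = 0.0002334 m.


Fracture toughness: KIC = sigma * sqrt(pi * a)
  pi * a = pi * 0.0002334 = 0.000733248
  sqrt(pi * a) = 0.027079
  KIC = 28 * 0.027079 = 0.758 MPa*sqrt(m)

0.758 MPa*sqrt(m)


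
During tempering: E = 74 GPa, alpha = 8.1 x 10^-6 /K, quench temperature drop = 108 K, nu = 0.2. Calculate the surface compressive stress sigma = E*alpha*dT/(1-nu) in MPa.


Tempering stress: sigma = E * alpha * dT / (1 - nu)
  E (MPa) = 74 * 1000 = 74000
  Numerator = 74000 * (8.1 x 10^-6) * 108 = 64.7352
  Denominator = 1 - 0.2 = 0.8
  sigma = 64.7352 / 0.8 = 80.9 MPa

80.9 MPa


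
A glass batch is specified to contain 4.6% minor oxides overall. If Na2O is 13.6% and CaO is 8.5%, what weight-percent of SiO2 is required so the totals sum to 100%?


Known pieces sum to 100%:
  SiO2 = 100 - (others + Na2O + CaO)
  SiO2 = 100 - (4.6 + 13.6 + 8.5) = 73.3%

73.3%


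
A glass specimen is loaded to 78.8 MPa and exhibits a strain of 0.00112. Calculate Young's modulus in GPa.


Young's modulus: E = stress / strain
  E = 78.8 MPa / 0.00112 = 70357.14 MPa
Convert to GPa: 70357.14 / 1000 = 70.36 GPa

70.36 GPa


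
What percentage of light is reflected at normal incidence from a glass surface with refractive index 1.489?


Fresnel reflectance at normal incidence:
  R = ((n - 1)/(n + 1))^2
  (n - 1)/(n + 1) = (1.489 - 1)/(1.489 + 1) = 0.196464
  R = 0.196464^2 = 0.0385981
  R(%) = 0.0385981 * 100 = 3.86%

3.86%


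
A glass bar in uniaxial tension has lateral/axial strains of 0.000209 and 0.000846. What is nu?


Poisson's ratio: nu = lateral strain / axial strain
  nu = 0.000209 / 0.000846 = 0.247

0.247


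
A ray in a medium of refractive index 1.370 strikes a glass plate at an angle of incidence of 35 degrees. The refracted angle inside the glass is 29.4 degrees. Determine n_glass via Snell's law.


Apply Snell's law: n1 * sin(theta1) = n2 * sin(theta2)
  n2 = n1 * sin(theta1) / sin(theta2)
  sin(35) = 0.573576
  sin(29.4) = 0.490904
  n2 = 1.370 * 0.573576 / 0.490904 = 1.6007

1.6007


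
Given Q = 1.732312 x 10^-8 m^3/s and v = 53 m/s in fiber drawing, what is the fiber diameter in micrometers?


Cross-sectional area from continuity:
  A = Q / v = 1.732312 x 10^-8 / 53 = 3.268513 x 10^-10 m^2
Diameter from circular cross-section:
  d = sqrt(4A / pi) * 10^6 (m -> um)
  d = sqrt(4 * 3.268513 x 10^-10 / pi) * 10^6 = 20.4 um

20.4 um


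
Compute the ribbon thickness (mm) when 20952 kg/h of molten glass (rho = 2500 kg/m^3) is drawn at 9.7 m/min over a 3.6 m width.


Ribbon cross-section from mass balance:
  Volume rate = throughput / density = 20952 / 2500 = 8.3808 m^3/h
  thickness = volume rate / (speed * 60 * width), i.e.
  thickness = throughput / (60 * speed * width * density) * 1000
  thickness = 20952 / (60 * 9.7 * 3.6 * 2500) * 1000 = 4.0 mm

4.0 mm


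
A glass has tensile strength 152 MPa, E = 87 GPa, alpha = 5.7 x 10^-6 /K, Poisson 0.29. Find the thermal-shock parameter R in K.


Thermal shock resistance: R = sigma * (1 - nu) / (E * alpha)
  Numerator = 152 * (1 - 0.29) = 107.92
  Denominator = 87 * 1000 * (5.7 x 10^-6) = 0.4959
  R = 107.92 / 0.4959 = 217.6 K

217.6 K


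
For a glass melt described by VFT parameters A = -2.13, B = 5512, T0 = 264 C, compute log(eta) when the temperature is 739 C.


VFT equation: log(eta) = A + B / (T - T0)
  T - T0 = 739 - 264 = 475
  B / (T - T0) = 5512 / 475 = 11.604
  log(eta) = -2.13 + 11.604 = 9.474

9.474


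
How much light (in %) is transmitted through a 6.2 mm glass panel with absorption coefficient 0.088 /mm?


Beer-Lambert law: T = exp(-alpha * thickness)
  exponent = -0.088 * 6.2 = -0.5456
  T = exp(-0.5456) = 0.5795
  Percentage = 0.5795 * 100 = 57.95%

57.95%


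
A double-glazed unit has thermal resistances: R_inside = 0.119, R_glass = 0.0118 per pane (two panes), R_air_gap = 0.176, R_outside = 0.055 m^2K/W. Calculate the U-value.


Total thermal resistance (series):
  R_total = R_in + R_glass + R_air + R_glass + R_out
  R_total = 0.119 + 0.0118 + 0.176 + 0.0118 + 0.055 = 0.3736 m^2K/W
U-value = 1 / R_total = 1 / 0.3736 = 2.677 W/m^2K

2.677 W/m^2K


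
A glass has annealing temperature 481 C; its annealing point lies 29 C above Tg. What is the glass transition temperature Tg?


Rearrange T_anneal = Tg + offset for Tg:
  Tg = T_anneal - offset = 481 - 29 = 452 C

452 C


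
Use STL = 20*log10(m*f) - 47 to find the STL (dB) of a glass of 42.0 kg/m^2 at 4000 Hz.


Mass law: STL = 20 * log10(m * f) - 47
  m * f = 42.0 * 4000 = 168000
  log10(168000) = 5.22531
  STL = 20 * 5.22531 - 47 = 104.5062 - 47 = 57.5 dB

57.5 dB


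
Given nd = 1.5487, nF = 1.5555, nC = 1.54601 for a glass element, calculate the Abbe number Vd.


Abbe number formula: Vd = (nd - 1) / (nF - nC)
  nd - 1 = 1.5487 - 1 = 0.5487
  nF - nC = 1.5555 - 1.54601 = 0.00949
  Vd = 0.5487 / 0.00949 = 57.82

57.82


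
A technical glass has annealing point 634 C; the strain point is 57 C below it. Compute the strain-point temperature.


Strain point = annealing point - difference:
  T_strain = 634 - 57 = 577 C

577 C


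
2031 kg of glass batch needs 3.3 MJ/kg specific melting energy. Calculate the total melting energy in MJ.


Total energy = mass * specific energy
  E = 2031 * 3.3 = 6702.3 MJ

6702.3 MJ


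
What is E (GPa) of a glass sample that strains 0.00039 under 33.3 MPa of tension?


Young's modulus: E = stress / strain
  E = 33.3 MPa / 0.00039 = 85384.62 MPa
Convert to GPa: 85384.62 / 1000 = 85.38 GPa

85.38 GPa


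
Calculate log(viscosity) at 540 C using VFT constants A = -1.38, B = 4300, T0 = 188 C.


VFT equation: log(eta) = A + B / (T - T0)
  T - T0 = 540 - 188 = 352
  B / (T - T0) = 4300 / 352 = 12.216
  log(eta) = -1.38 + 12.216 = 10.836

10.836


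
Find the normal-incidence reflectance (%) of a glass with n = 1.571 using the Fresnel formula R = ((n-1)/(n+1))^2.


Fresnel reflectance at normal incidence:
  R = ((n - 1)/(n + 1))^2
  (n - 1)/(n + 1) = (1.571 - 1)/(1.571 + 1) = 0.222093
  R = 0.222093^2 = 0.0493253
  R(%) = 0.0493253 * 100 = 4.933%

4.933%


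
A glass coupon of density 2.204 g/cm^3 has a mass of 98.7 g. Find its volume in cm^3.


Rearrange rho = m / V:
  V = m / rho
  V = 98.7 / 2.204 = 44.782 cm^3

44.782 cm^3


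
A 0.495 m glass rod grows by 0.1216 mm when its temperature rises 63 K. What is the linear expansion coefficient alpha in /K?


Rearrange dL = alpha * L0 * dT for alpha:
  alpha = dL / (L0 * dT)
  alpha = (0.1216 / 1000) / (0.495 * 63) = 0.000003899 /K = 3.899 x 10^-6 /K

3.899 x 10^-6 /K


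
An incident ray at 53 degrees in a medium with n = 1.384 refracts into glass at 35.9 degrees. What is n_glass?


Apply Snell's law: n1 * sin(theta1) = n2 * sin(theta2)
  n2 = n1 * sin(theta1) / sin(theta2)
  sin(53) = 0.798636
  sin(35.9) = 0.586372
  n2 = 1.384 * 0.798636 / 0.586372 = 1.885

1.885


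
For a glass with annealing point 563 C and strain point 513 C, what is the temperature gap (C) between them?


Gap = T_anneal - T_strain:
  gap = 563 - 513 = 50 C

50 C


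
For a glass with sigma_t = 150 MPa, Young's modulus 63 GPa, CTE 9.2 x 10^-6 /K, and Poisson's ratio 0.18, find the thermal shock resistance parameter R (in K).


Thermal shock resistance: R = sigma * (1 - nu) / (E * alpha)
  Numerator = 150 * (1 - 0.18) = 123.0
  Denominator = 63 * 1000 * (9.2 x 10^-6) = 0.5796
  R = 123.0 / 0.5796 = 212.2 K

212.2 K


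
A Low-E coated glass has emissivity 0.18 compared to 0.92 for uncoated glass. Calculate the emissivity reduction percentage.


Percentage reduction = (1 - coated/uncoated) * 100
  Ratio = 0.18 / 0.92 = 0.1957
  Reduction = (1 - 0.1957) * 100 = 80.4%

80.4%


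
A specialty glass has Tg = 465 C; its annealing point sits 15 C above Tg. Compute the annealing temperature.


The annealing temperature is Tg plus the offset:
  T_anneal = 465 + 15 = 480 C

480 C


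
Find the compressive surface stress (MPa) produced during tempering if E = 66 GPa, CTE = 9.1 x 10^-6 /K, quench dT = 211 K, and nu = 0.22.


Tempering stress: sigma = E * alpha * dT / (1 - nu)
  E (MPa) = 66 * 1000 = 66000
  Numerator = 66000 * (9.1 x 10^-6) * 211 = 126.7266
  Denominator = 1 - 0.22 = 0.78
  sigma = 126.7266 / 0.78 = 162.5 MPa

162.5 MPa


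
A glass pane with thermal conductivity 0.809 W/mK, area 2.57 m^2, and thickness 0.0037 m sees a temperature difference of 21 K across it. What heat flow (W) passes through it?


Fourier's law: Q = k * A * dT / t
  Q = 0.809 * 2.57 * 21 / 0.0037
  Q = 43.66173 / 0.0037 = 11800.5 W

11800.5 W


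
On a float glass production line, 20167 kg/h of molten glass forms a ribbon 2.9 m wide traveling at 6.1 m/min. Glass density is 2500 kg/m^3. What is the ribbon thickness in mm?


Ribbon cross-section from mass balance:
  Volume rate = throughput / density = 20167 / 2500 = 8.0668 m^3/h
  thickness = volume rate / (speed * 60 * width), i.e.
  thickness = throughput / (60 * speed * width * density) * 1000
  thickness = 20167 / (60 * 6.1 * 2.9 * 2500) * 1000 = 7.6 mm

7.6 mm


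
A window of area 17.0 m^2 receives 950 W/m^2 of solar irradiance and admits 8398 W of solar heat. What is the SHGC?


Rearrange Q = Area * SHGC * Irradiance:
  SHGC = Q / (Area * Irradiance)
  SHGC = 8398 / (17.0 * 950) = 0.52

0.52


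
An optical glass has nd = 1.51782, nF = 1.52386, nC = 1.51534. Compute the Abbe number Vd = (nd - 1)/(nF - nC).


Abbe number formula: Vd = (nd - 1) / (nF - nC)
  nd - 1 = 1.51782 - 1 = 0.51782
  nF - nC = 1.52386 - 1.51534 = 0.00852
  Vd = 0.51782 / 0.00852 = 60.78

60.78


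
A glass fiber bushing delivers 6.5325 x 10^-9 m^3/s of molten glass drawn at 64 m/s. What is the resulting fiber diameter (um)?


Cross-sectional area from continuity:
  A = Q / v = 6.5325 x 10^-9 / 64 = 1.020703 x 10^-10 m^2
Diameter from circular cross-section:
  d = sqrt(4A / pi) * 10^6 (m -> um)
  d = sqrt(4 * 1.020703 x 10^-10 / pi) * 10^6 = 11.4 um

11.4 um


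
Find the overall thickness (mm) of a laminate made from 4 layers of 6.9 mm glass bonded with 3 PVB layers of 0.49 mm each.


Total thickness = glass contribution + PVB contribution
  Glass: 4 * 6.9 = 27.6 mm
  PVB: 3 * 0.49 = 1.47 mm
  Total = 27.6 + 1.47 = 29.07 mm

29.07 mm


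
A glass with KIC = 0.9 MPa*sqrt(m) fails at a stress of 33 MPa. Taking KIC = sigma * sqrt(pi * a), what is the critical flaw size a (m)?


Rearrange KIC = sigma * sqrt(pi * a):
  sqrt(pi * a) = KIC / sigma
  sqrt(pi * a) = 0.9 / 33 = 0.027273
  a = (KIC / sigma)^2 / pi
  a = 0.027273^2 / pi = 0.0002368 m

0.0002368 m


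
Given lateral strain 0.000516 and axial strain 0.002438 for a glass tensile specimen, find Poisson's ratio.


Poisson's ratio: nu = lateral strain / axial strain
  nu = 0.000516 / 0.002438 = 0.2116

0.2116


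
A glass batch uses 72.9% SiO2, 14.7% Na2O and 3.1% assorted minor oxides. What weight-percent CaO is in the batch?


Pieces sum to 100%:
  CaO = 100 - (SiO2 + Na2O + others)
  CaO = 100 - (72.9 + 14.7 + 3.1) = 9.3%

9.3%


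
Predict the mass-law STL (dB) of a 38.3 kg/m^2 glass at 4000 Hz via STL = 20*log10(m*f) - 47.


Mass law: STL = 20 * log10(m * f) - 47
  m * f = 38.3 * 4000 = 153200
  log10(153200) = 5.18526
  STL = 20 * 5.18526 - 47 = 103.7052 - 47 = 56.7 dB

56.7 dB


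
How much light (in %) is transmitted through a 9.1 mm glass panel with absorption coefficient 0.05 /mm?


Beer-Lambert law: T = exp(-alpha * thickness)
  exponent = -0.05 * 9.1 = -0.455
  T = exp(-0.455) = 0.6344
  Percentage = 0.6344 * 100 = 63.44%

63.44%


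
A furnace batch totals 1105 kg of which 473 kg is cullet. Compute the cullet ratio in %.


Cullet ratio = (cullet mass / total batch mass) * 100
  Ratio = 473 / 1105 * 100 = 42.81%

42.81%


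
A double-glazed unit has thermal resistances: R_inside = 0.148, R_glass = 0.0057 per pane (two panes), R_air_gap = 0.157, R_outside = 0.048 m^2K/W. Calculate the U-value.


Total thermal resistance (series):
  R_total = R_in + R_glass + R_air + R_glass + R_out
  R_total = 0.148 + 0.0057 + 0.157 + 0.0057 + 0.048 = 0.3644 m^2K/W
U-value = 1 / R_total = 1 / 0.3644 = 2.744 W/m^2K

2.744 W/m^2K


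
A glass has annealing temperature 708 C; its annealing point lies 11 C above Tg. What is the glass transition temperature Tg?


Rearrange T_anneal = Tg + offset for Tg:
  Tg = T_anneal - offset = 708 - 11 = 697 C

697 C


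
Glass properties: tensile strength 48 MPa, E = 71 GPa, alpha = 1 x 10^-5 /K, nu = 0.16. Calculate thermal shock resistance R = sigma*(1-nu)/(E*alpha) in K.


Thermal shock resistance: R = sigma * (1 - nu) / (E * alpha)
  Numerator = 48 * (1 - 0.16) = 40.32
  Denominator = 71 * 1000 * (1 x 10^-5) = 0.71
  R = 40.32 / 0.71 = 56.8 K

56.8 K


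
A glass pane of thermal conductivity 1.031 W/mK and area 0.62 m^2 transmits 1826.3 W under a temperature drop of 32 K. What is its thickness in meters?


Fourier's law: t = k * A * dT / Q
  t = 1.031 * 0.62 * 32 / 1826.3
  t = 20.45504 / 1826.3 = 0.0112 m

0.0112 m


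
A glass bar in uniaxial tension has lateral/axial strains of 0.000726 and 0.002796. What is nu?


Poisson's ratio: nu = lateral strain / axial strain
  nu = 0.000726 / 0.002796 = 0.2597

0.2597


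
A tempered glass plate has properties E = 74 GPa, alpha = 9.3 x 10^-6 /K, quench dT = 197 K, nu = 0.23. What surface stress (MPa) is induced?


Tempering stress: sigma = E * alpha * dT / (1 - nu)
  E (MPa) = 74 * 1000 = 74000
  Numerator = 74000 * (9.3 x 10^-6) * 197 = 135.5754
  Denominator = 1 - 0.23 = 0.77
  sigma = 135.5754 / 0.77 = 176.1 MPa

176.1 MPa


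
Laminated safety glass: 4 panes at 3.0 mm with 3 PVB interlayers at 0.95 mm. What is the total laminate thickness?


Total thickness = glass contribution + PVB contribution
  Glass: 4 * 3.0 = 12.0 mm
  PVB: 3 * 0.95 = 2.85 mm
  Total = 12.0 + 2.85 = 14.85 mm

14.85 mm


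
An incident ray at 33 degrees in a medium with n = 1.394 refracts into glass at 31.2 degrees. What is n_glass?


Apply Snell's law: n1 * sin(theta1) = n2 * sin(theta2)
  n2 = n1 * sin(theta1) / sin(theta2)
  sin(33) = 0.544639
  sin(31.2) = 0.518027
  n2 = 1.394 * 0.544639 / 0.518027 = 1.4656

1.4656


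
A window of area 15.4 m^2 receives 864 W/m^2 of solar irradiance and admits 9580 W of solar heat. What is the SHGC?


Rearrange Q = Area * SHGC * Irradiance:
  SHGC = Q / (Area * Irradiance)
  SHGC = 9580 / (15.4 * 864) = 0.72

0.72


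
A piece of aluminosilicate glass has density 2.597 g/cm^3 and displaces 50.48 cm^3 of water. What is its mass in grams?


Rearrange rho = m / V:
  m = rho * V
  m = 2.597 * 50.48 = 131.097 g

131.097 g


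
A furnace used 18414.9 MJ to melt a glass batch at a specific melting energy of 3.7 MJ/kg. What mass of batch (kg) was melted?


Rearrange E = m * s for m:
  m = E / s
  m = 18414.9 / 3.7 = 4977.0 kg

4977.0 kg


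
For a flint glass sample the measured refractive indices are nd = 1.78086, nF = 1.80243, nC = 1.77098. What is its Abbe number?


Abbe number formula: Vd = (nd - 1) / (nF - nC)
  nd - 1 = 1.78086 - 1 = 0.78086
  nF - nC = 1.80243 - 1.77098 = 0.03145
  Vd = 0.78086 / 0.03145 = 24.83

24.83


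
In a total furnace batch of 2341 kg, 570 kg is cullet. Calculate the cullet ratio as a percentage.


Cullet ratio = (cullet mass / total batch mass) * 100
  Ratio = 570 / 2341 * 100 = 24.35%

24.35%


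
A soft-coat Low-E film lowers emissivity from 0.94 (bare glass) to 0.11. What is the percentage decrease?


Percentage reduction = (1 - coated/uncoated) * 100
  Ratio = 0.11 / 0.94 = 0.117
  Reduction = (1 - 0.117) * 100 = 88.3%

88.3%


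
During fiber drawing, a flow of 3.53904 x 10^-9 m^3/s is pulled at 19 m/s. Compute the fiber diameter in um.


Cross-sectional area from continuity:
  A = Q / v = 3.53904 x 10^-9 / 19 = 1.862653 x 10^-10 m^2
Diameter from circular cross-section:
  d = sqrt(4A / pi) * 10^6 (m -> um)
  d = sqrt(4 * 1.862653 x 10^-10 / pi) * 10^6 = 15.4 um

15.4 um


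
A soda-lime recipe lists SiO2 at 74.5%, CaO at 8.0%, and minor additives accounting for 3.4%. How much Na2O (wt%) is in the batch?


Pieces sum to 100%:
  Na2O = 100 - (SiO2 + CaO + others)
  Na2O = 100 - (74.5 + 8.0 + 3.4) = 14.1%

14.1%


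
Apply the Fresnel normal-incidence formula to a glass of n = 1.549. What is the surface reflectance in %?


Fresnel reflectance at normal incidence:
  R = ((n - 1)/(n + 1))^2
  (n - 1)/(n + 1) = (1.549 - 1)/(1.549 + 1) = 0.215379
  R = 0.215379^2 = 0.0463881
  R(%) = 0.0463881 * 100 = 4.639%

4.639%


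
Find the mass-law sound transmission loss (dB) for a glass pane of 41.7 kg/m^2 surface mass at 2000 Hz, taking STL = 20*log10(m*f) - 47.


Mass law: STL = 20 * log10(m * f) - 47
  m * f = 41.7 * 2000 = 83400
  log10(83400) = 4.92117
  STL = 20 * 4.92117 - 47 = 98.4234 - 47 = 51.4 dB

51.4 dB


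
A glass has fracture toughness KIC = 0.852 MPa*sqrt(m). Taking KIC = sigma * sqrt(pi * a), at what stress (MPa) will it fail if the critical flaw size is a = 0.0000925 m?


Rearrange KIC = sigma * sqrt(pi * a):
  sigma = KIC / sqrt(pi * a)
  sqrt(pi * 0.0000925) = 0.017047
  sigma = 0.852 / 0.017047 = 49.98 MPa

49.98 MPa
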